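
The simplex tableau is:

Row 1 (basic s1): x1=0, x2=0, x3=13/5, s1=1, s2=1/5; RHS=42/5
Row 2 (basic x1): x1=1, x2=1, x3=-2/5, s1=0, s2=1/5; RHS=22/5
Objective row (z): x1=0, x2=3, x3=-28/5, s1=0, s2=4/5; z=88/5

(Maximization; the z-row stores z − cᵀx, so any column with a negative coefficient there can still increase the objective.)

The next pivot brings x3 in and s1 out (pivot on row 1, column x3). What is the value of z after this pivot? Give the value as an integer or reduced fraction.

Minimum ratio for x3: (42/5)/(13/5) = 42/13.
z changes by −(z-row coeff of x3)·ratio = −(-28/5)·(42/13) = 1176/65.
New z = 88/5 + (1176/65) = 464/13.

464/13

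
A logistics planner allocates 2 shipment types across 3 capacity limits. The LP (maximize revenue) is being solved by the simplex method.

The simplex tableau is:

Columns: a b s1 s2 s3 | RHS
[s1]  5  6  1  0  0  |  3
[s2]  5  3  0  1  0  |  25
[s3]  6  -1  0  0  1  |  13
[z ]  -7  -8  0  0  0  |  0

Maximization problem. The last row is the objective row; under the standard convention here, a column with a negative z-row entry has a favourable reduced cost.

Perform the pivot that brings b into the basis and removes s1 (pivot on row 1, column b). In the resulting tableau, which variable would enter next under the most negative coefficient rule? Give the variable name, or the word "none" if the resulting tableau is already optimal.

a

Pivot element 6. New z-row = old z-row − (-8)·(row 1/6).
Updated z-row coefficients: a: -1/3, b: 0, s1: 4/3, s2: 0, s3: 0.
The most negative is -1/3 in column a, so a would enter next.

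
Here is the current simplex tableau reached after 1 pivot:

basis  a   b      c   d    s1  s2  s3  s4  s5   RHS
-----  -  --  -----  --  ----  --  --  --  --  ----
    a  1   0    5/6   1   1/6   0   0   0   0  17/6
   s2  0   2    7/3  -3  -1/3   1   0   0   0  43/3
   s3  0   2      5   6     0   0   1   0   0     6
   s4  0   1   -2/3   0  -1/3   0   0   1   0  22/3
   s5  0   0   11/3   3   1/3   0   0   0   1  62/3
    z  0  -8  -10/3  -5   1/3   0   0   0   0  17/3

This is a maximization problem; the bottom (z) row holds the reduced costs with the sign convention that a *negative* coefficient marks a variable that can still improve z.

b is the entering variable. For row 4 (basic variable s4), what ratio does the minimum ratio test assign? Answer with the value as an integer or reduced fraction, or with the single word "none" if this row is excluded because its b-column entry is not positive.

22/3

Ratio = RHS / (b entry) = (22/3) / 1 = 22/3.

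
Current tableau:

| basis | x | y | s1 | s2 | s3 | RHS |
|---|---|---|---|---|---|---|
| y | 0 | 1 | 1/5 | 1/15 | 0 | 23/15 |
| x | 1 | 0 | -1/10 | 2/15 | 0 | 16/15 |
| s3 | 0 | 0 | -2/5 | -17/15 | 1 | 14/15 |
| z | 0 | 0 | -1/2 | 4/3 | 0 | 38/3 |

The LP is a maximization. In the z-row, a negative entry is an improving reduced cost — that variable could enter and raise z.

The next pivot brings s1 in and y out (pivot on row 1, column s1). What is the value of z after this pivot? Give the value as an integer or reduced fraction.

33/2

Minimum ratio for s1: (23/15)/(1/5) = 23/3.
z changes by −(z-row coeff of s1)·ratio = −(-1/2)·(23/3) = 23/6.
New z = 38/3 + (23/6) = 33/2.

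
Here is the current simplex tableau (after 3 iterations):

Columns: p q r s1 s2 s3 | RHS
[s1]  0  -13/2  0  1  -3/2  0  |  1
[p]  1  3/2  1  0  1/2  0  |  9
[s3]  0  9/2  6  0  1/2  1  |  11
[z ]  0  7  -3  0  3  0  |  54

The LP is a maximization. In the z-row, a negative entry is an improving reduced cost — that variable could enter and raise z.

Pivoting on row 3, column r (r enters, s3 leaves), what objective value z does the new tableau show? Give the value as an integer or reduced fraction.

Minimum ratio for r: 11/6 = 11/6.
z changes by −(z-row coeff of r)·ratio = −(-3)·(11/6) = 11/2.
New z = 54 + (11/2) = 119/2.

119/2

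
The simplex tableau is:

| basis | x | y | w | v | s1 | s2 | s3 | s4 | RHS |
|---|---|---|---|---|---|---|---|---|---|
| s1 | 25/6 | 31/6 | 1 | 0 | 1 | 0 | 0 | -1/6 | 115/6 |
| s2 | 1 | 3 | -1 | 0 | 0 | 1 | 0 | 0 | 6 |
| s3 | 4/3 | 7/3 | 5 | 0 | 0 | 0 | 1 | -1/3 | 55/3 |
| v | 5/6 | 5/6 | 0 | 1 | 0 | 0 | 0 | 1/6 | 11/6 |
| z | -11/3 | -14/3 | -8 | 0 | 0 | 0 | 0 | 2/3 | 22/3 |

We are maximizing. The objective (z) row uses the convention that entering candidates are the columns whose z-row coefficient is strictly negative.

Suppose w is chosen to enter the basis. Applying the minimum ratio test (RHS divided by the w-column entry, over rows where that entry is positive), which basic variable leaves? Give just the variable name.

s3

Ratios: row 1 (s1): (115/6)/1 = 115/6; row 2 (s2): entry -1 ≤ 0, skip; row 3 (s3): (55/3)/5 = 11/3; row 4 (v): entry 0 ≤ 0, skip.
Minimum ratio 11/3 is in the s3 row, so s3 leaves.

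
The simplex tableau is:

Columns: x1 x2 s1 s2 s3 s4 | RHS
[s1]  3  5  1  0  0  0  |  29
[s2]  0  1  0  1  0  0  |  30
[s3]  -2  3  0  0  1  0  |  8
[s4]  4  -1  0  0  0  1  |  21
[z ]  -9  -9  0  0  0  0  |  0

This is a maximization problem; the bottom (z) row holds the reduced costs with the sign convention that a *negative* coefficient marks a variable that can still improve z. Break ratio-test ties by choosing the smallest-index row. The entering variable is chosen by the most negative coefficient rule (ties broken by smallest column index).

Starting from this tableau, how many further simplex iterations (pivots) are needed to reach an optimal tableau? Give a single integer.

2

pivot: x1 in, s4 out → z = 189/4
pivot: x2 in, s1 out → z = 1683/23
No improving column remains; optimal.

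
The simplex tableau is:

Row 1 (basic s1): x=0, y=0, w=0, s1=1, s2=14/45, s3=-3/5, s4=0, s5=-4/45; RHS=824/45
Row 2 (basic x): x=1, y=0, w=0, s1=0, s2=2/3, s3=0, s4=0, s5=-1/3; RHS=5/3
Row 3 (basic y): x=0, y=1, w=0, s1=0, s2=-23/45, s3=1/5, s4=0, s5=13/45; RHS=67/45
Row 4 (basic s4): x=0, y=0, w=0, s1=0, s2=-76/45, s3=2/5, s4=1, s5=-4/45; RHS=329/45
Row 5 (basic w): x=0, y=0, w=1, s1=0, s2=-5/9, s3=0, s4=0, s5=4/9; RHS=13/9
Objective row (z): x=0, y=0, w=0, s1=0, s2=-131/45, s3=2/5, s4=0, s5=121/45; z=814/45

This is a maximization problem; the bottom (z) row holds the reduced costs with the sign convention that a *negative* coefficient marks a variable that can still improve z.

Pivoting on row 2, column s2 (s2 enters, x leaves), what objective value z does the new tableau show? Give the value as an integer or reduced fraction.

Minimum ratio for s2: (5/3)/(2/3) = 5/2.
z changes by −(z-row coeff of s2)·ratio = −(-131/45)·(5/2) = 131/18.
New z = 814/45 + (131/18) = 761/30.

761/30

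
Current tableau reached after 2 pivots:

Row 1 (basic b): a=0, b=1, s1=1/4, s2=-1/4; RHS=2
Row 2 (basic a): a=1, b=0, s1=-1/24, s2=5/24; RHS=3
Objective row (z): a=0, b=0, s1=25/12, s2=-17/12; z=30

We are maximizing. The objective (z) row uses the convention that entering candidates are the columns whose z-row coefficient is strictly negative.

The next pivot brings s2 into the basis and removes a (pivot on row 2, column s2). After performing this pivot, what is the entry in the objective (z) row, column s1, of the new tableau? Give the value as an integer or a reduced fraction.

Pivot element is row 2, column s2: 5/24.
Normalize row 2: new (row 2, s1) = (-1/24)/(5/24) = -1/5.
z-row ← z-row − (-17/12)·(new row 2): 25/12 − (-17/12)·(-1/5) = 9/5.

9/5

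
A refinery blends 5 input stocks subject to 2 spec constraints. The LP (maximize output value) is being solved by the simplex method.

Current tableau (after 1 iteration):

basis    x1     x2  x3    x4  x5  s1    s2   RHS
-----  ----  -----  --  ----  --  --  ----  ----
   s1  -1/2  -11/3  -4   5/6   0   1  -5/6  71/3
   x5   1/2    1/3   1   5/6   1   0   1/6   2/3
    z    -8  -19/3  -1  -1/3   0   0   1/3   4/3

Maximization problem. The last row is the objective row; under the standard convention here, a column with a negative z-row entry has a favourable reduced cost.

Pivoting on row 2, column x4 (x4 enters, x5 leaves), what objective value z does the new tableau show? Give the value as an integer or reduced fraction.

Minimum ratio for x4: (2/3)/(5/6) = 4/5.
z changes by −(z-row coeff of x4)·ratio = −(-1/3)·(4/5) = 4/15.
New z = 4/3 + (4/15) = 8/5.

8/5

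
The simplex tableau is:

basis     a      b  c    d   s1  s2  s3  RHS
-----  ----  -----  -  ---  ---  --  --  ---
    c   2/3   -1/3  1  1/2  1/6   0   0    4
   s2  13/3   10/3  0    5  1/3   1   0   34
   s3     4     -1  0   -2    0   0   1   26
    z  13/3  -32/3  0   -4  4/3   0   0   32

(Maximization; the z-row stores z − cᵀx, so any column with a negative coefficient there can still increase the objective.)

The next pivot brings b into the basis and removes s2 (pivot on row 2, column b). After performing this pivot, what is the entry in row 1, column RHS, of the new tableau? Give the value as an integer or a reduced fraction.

37/5

Pivot element is row 2, column b: 10/3.
Normalize row 2: new (row 2, RHS) = 34/(10/3) = 51/5.
row 1 ← row 1 − (-1/3)·(new row 2): 4 − (-1/3)·(51/5) = 37/5.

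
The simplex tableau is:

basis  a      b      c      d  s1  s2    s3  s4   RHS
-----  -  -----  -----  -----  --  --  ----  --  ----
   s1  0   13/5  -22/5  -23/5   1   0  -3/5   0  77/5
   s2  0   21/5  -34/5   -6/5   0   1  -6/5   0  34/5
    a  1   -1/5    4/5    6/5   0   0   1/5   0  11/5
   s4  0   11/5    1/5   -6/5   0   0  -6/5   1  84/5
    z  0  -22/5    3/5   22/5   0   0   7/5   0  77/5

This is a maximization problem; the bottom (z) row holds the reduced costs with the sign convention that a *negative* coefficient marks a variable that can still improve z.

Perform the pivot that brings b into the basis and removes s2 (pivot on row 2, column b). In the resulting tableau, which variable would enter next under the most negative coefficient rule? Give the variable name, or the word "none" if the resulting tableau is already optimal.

Pivot element 21/5. New z-row = old z-row − (-22/5)·(row 2/(21/5)).
Updated z-row coefficients: a: 0, b: 0, c: -137/21, d: 22/7, s1: 0, s2: 22/21, s3: 1/7, s4: 0.
The most negative is -137/21 in column c, so c would enter next.

c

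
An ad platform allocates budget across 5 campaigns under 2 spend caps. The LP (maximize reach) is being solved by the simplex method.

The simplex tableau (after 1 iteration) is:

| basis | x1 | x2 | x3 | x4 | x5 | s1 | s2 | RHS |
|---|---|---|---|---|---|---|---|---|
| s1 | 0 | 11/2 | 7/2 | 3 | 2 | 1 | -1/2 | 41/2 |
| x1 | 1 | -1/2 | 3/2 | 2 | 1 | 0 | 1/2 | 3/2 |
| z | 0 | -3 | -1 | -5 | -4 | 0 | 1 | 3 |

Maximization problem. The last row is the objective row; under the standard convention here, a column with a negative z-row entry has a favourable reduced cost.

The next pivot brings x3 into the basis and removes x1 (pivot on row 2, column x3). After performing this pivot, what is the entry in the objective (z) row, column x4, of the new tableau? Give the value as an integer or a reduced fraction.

Pivot element is row 2, column x3: 3/2.
Normalize row 2: new (row 2, x4) = 2/(3/2) = 4/3.
z-row ← z-row − (-1)·(new row 2): -5 − (-1)·(4/3) = -11/3.

-11/3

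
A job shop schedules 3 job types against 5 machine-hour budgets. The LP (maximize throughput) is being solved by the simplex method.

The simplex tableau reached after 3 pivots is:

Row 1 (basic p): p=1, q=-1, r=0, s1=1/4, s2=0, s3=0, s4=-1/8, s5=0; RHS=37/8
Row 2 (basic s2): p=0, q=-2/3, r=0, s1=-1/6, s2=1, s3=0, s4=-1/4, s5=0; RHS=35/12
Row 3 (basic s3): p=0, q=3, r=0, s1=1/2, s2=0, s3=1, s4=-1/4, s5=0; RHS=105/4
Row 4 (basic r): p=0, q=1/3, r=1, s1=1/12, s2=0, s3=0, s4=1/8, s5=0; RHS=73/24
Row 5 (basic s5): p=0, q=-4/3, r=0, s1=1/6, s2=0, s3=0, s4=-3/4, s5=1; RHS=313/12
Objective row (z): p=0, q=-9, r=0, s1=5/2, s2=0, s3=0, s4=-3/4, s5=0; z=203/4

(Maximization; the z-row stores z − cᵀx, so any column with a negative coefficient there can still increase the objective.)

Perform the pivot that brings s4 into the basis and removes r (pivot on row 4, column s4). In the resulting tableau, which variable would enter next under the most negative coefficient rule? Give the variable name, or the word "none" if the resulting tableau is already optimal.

q

Pivot element 1/8. New z-row = old z-row − (-3/4)·(row 4/(1/8)).
Updated z-row coefficients: p: 0, q: -7, r: 6, s1: 3, s2: 0, s3: 0, s4: 0, s5: 0.
The most negative is -7 in column q, so q would enter next.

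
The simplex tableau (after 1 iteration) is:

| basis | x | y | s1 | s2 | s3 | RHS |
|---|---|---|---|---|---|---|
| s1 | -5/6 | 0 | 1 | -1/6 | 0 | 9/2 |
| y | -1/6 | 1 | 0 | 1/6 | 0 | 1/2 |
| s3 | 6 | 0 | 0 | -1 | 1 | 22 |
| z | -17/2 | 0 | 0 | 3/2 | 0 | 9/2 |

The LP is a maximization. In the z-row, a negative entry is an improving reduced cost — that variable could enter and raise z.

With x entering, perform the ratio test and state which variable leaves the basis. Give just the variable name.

s3

Ratios: row 1 (s1): entry -5/6 ≤ 0, skip; row 2 (y): entry -1/6 ≤ 0, skip; row 3 (s3): 22/6 = 11/3.
Minimum ratio 11/3 is in the s3 row, so s3 leaves.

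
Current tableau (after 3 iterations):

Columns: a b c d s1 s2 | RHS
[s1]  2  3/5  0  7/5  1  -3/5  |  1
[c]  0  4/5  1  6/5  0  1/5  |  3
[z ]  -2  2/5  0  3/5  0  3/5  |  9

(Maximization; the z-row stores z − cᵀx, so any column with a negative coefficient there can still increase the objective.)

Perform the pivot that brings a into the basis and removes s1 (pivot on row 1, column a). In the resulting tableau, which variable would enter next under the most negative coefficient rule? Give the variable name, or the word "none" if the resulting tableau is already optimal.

Pivot element 2. New z-row = old z-row − (-2)·(row 1/2).
Updated z-row coefficients: a: 0, b: 1, c: 0, d: 2, s1: 1, s2: 0.
No coefficient is strictly negative; the tableau after this pivot is optimal.

none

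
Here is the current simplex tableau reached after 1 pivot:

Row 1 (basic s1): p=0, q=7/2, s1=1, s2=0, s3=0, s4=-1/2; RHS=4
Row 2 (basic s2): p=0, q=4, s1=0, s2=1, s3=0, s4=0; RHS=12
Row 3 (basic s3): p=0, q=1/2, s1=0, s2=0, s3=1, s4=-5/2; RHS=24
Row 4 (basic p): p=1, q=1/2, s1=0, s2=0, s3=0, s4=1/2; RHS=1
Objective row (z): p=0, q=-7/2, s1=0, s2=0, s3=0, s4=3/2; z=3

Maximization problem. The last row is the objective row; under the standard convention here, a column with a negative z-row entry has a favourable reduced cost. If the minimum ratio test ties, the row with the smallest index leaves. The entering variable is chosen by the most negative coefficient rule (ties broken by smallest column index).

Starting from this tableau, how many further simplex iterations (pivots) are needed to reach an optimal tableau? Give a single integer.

1

pivot: q in, s1 out → z = 7
No improving column remains; optimal.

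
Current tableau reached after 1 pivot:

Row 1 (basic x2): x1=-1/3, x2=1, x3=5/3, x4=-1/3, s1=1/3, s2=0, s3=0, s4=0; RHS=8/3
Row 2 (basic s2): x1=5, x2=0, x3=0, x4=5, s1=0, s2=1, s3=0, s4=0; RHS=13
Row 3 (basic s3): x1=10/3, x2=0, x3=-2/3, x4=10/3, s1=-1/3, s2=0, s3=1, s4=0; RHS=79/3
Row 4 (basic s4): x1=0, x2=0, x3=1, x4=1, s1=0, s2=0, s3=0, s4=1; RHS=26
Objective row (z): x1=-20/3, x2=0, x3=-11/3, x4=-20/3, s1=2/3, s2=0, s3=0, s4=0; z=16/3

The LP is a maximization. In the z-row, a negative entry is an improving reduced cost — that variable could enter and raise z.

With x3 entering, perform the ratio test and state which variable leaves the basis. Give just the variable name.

Ratios: row 1 (x2): (8/3)/(5/3) = 8/5; row 2 (s2): entry 0 ≤ 0, skip; row 3 (s3): entry -2/3 ≤ 0, skip; row 4 (s4): 26/1 = 26.
Minimum ratio 8/5 is in the x2 row, so x2 leaves.

x2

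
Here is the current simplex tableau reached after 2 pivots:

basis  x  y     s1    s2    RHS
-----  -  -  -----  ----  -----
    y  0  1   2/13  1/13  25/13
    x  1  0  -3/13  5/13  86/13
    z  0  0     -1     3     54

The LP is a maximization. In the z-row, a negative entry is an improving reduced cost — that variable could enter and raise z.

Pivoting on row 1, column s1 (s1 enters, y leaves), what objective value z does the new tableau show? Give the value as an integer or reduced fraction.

133/2

Minimum ratio for s1: (25/13)/(2/13) = 25/2.
z changes by −(z-row coeff of s1)·ratio = −(-1)·(25/2) = 25/2.
New z = 54 + (25/2) = 133/2.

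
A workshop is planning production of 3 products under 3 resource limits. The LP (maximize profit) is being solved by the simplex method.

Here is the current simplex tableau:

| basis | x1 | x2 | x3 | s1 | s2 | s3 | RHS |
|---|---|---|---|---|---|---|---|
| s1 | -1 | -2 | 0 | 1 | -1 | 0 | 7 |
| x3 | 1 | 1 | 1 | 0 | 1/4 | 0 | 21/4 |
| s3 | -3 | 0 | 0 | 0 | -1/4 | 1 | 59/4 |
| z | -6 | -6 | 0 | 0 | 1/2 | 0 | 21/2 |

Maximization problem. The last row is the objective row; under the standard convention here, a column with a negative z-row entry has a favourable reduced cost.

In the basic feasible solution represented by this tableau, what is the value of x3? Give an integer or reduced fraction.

x3 is basic (row 2); its value is the RHS of that row: 21/4.

21/4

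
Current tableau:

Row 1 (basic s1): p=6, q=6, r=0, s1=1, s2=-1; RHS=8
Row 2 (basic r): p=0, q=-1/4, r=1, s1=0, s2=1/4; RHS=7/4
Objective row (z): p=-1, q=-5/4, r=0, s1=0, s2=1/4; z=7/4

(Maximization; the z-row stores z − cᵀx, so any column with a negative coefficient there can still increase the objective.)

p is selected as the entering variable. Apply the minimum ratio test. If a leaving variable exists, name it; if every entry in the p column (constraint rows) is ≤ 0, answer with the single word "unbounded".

Ratios: row 1 (s1): 8/6 = 4/3; row 2 (r): entry 0 ≤ 0, skip.
Minimum ratio is in the s1 row, so s1 leaves.

s1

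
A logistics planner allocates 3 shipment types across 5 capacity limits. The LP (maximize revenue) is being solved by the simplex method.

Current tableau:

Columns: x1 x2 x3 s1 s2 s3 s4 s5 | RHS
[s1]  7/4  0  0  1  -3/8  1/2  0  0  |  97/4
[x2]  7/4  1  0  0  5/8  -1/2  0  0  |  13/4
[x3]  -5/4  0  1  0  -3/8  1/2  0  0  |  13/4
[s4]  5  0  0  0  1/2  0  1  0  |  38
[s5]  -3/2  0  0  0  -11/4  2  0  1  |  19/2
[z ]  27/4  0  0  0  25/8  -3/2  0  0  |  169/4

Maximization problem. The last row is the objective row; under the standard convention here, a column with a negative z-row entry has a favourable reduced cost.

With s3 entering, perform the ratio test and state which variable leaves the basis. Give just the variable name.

Ratios: row 1 (s1): (97/4)/(1/2) = 97/2; row 2 (x2): entry -1/2 ≤ 0, skip; row 3 (x3): (13/4)/(1/2) = 13/2; row 4 (s4): entry 0 ≤ 0, skip; row 5 (s5): (19/2)/2 = 19/4.
Minimum ratio 19/4 is in the s5 row, so s5 leaves.

s5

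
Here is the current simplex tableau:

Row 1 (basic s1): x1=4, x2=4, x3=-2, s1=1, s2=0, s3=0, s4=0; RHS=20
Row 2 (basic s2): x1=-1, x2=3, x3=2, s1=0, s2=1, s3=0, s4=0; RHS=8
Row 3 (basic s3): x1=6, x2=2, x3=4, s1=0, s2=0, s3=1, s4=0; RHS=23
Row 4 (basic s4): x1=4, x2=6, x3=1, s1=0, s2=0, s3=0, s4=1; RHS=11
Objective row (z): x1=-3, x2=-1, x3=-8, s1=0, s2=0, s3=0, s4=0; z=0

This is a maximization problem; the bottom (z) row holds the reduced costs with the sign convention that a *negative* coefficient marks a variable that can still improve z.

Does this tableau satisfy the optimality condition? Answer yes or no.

Column x1 has objective-row coefficient -3, which is negative; an improving pivot exists, so not yet optimal.

no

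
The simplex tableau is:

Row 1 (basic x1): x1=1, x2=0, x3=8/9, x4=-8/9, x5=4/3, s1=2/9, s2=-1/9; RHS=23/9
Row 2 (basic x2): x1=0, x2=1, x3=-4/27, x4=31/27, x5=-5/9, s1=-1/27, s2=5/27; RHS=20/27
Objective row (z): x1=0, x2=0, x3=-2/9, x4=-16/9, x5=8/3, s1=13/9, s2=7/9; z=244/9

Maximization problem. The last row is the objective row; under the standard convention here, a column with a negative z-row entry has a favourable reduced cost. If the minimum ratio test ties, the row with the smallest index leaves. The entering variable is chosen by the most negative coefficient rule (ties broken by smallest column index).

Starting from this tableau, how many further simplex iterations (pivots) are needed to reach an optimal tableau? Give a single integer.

pivot: x4 in, x2 out → z = 876/31
pivot: x3 in, x1 out → z = 361/12
No improving column remains; optimal.

2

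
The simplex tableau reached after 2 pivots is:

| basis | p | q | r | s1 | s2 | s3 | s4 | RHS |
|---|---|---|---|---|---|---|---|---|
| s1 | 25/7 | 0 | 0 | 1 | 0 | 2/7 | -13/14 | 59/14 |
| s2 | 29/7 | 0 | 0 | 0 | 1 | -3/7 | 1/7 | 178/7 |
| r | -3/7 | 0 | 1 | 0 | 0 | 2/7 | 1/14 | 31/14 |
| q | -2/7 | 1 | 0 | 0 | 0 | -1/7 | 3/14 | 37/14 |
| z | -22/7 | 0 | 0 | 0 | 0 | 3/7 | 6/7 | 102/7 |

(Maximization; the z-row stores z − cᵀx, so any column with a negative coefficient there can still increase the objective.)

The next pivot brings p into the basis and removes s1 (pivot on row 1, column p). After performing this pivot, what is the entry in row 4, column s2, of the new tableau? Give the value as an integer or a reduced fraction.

Pivot element is row 1, column p: 25/7.
Normalize row 1: new (row 1, s2) = 0/(25/7) = 0.
row 4 ← row 4 − (-2/7)·(new row 1): 0 − (-2/7)·0 = 0.

0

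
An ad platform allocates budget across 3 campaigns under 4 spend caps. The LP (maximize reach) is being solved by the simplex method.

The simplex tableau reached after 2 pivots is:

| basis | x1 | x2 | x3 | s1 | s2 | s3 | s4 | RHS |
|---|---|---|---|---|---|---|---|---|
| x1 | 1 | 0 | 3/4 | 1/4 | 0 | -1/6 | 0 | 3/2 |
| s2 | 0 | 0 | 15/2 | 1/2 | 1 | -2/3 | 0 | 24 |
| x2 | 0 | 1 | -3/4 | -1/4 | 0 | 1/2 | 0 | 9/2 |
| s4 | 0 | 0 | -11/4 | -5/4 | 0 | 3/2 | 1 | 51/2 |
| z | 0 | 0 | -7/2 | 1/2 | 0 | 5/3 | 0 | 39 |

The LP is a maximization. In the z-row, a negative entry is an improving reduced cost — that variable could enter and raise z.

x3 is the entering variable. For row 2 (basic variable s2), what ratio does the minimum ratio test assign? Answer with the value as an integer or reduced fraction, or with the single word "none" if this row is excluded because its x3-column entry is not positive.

16/5

Ratio = RHS / (x3 entry) = 24 / (15/2) = 16/5.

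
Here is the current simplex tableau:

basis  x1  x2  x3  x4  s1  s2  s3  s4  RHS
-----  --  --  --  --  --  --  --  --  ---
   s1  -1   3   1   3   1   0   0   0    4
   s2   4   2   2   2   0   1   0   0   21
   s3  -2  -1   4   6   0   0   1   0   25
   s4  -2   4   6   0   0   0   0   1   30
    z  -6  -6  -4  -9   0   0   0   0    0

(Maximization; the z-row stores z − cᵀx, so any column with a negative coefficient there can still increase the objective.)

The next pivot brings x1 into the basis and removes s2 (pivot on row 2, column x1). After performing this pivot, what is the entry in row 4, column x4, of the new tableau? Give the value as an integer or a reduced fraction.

Pivot element is row 2, column x1: 4.
Normalize row 2: new (row 2, x4) = 2/4 = 1/2.
row 4 ← row 4 − (-2)·(new row 2): 0 − (-2)·(1/2) = 1.

1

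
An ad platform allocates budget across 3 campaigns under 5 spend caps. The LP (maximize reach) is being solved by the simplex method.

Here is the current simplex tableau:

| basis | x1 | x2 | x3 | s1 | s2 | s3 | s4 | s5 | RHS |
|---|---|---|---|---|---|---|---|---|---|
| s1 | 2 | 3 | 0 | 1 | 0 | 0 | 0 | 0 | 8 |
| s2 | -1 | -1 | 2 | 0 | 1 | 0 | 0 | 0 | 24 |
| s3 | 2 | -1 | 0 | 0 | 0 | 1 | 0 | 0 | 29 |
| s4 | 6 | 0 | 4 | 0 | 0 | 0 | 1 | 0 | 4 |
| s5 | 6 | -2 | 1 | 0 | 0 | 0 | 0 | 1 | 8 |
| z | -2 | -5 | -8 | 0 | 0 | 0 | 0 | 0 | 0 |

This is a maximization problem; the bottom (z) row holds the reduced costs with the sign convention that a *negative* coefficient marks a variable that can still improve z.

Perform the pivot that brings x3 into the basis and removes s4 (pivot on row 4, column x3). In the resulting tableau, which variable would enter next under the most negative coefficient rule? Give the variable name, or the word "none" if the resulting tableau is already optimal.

x2

Pivot element 4. New z-row = old z-row − (-8)·(row 4/4).
Updated z-row coefficients: x1: 10, x2: -5, x3: 0, s1: 0, s2: 0, s3: 0, s4: 2, s5: 0.
The most negative is -5 in column x2, so x2 would enter next.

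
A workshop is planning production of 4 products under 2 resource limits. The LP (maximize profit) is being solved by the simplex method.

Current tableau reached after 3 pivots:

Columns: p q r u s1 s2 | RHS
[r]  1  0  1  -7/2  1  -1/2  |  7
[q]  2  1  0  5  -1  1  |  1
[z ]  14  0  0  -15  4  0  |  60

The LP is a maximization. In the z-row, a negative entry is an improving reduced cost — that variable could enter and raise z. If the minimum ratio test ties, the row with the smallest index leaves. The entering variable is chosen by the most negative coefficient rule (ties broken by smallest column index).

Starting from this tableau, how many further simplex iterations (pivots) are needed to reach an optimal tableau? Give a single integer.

1

pivot: u in, q out → z = 63
No improving column remains; optimal.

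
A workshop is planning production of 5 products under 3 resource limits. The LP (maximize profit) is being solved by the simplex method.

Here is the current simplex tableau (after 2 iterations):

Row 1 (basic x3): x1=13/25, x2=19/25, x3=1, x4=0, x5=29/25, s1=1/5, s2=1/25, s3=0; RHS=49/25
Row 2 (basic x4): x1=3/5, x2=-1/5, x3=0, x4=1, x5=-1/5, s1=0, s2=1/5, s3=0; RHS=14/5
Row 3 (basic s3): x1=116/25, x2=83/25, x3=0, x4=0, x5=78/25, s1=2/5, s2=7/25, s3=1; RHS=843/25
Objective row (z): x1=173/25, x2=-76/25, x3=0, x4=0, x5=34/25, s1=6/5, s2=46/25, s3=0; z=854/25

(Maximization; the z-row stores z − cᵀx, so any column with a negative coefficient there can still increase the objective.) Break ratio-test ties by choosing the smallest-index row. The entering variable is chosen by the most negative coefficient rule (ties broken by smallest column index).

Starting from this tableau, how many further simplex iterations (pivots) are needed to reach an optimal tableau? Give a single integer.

pivot: x2 in, x3 out → z = 42
No improving column remains; optimal.

1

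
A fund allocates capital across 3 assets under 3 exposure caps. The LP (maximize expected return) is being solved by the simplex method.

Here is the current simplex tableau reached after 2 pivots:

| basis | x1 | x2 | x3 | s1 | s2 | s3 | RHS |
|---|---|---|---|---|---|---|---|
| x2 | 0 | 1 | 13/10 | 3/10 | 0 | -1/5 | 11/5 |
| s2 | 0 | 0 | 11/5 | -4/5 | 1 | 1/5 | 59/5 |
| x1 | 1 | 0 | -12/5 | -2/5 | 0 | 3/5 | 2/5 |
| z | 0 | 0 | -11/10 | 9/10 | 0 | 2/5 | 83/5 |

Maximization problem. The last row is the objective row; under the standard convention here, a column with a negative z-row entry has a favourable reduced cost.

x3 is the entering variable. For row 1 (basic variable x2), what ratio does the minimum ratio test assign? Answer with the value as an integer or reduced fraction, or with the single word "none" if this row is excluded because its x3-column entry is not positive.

Ratio = RHS / (x3 entry) = (11/5) / (13/10) = 22/13.

22/13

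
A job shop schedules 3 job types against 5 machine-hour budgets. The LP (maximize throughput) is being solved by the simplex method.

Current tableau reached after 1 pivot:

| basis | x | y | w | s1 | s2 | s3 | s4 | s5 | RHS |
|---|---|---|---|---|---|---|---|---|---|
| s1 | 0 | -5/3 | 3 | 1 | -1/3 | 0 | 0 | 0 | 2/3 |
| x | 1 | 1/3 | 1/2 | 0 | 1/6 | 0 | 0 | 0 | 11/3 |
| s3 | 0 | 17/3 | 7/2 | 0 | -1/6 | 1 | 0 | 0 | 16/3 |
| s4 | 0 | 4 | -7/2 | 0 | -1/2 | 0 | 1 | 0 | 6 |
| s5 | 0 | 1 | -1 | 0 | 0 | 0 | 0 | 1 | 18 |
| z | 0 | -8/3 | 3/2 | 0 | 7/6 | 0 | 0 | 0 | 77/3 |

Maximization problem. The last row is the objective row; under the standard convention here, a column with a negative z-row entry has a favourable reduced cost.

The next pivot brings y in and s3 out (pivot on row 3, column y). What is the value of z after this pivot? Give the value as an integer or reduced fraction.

479/17

Minimum ratio for y: (16/3)/(17/3) = 16/17.
z changes by −(z-row coeff of y)·ratio = −(-8/3)·(16/17) = 128/51.
New z = 77/3 + (128/51) = 479/17.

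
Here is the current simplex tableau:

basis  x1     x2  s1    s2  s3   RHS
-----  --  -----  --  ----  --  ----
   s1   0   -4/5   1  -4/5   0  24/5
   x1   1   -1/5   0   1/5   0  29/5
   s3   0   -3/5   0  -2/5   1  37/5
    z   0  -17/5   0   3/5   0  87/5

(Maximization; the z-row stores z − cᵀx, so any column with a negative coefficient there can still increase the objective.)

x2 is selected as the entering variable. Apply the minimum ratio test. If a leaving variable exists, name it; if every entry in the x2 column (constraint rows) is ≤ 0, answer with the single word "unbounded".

x2-column entries: row 1: -4/5, row 2: -1/5, row 3: -3/5. All ≤ 0, so x2 can increase without bound; the LP is unbounded in this direction.

unbounded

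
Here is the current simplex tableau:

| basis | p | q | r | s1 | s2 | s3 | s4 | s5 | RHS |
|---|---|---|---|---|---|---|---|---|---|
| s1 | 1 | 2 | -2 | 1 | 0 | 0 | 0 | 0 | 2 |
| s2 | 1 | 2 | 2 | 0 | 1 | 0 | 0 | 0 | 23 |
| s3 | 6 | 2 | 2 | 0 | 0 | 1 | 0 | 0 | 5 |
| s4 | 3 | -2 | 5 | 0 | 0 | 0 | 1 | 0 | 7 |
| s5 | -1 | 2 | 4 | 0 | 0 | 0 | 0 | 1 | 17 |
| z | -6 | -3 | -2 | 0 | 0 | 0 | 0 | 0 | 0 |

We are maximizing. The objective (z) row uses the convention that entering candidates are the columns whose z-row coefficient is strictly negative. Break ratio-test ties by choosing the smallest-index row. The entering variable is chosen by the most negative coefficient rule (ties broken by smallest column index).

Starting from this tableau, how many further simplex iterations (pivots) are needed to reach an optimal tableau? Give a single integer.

3

pivot: p in, s3 out → z = 5
pivot: q in, s1 out → z = 57/10
pivot: r in, p out → z = 27/4
No improving column remains; optimal.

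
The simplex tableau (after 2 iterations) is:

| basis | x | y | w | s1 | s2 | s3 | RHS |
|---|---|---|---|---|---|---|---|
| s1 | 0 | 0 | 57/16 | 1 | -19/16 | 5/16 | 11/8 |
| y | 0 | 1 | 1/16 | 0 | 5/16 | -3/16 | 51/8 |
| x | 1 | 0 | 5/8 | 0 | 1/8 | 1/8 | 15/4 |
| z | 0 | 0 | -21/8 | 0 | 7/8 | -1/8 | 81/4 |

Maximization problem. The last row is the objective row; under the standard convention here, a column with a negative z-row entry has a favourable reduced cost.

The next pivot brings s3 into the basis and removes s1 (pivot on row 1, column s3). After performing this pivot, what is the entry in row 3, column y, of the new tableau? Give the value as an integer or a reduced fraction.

Pivot element is row 1, column s3: 5/16.
Normalize row 1: new (row 1, y) = 0/(5/16) = 0.
row 3 ← row 3 − (1/8)·(new row 1): 0 − (1/8)·0 = 0.

0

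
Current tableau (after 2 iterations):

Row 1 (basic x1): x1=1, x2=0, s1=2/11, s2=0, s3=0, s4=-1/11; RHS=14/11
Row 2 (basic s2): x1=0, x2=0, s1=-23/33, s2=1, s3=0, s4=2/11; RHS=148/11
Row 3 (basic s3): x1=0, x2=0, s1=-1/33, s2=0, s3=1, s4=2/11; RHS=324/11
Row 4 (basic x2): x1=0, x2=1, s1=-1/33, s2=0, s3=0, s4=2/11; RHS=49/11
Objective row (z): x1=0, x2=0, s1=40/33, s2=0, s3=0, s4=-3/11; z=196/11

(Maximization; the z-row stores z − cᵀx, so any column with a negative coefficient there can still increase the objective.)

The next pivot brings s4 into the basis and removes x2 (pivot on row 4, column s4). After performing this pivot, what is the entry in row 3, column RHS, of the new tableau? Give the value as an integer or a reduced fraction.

Pivot element is row 4, column s4: 2/11.
Normalize row 4: new (row 4, RHS) = (49/11)/(2/11) = 49/2.
row 3 ← row 3 − (2/11)·(new row 4): 324/11 − (2/11)·(49/2) = 25.

25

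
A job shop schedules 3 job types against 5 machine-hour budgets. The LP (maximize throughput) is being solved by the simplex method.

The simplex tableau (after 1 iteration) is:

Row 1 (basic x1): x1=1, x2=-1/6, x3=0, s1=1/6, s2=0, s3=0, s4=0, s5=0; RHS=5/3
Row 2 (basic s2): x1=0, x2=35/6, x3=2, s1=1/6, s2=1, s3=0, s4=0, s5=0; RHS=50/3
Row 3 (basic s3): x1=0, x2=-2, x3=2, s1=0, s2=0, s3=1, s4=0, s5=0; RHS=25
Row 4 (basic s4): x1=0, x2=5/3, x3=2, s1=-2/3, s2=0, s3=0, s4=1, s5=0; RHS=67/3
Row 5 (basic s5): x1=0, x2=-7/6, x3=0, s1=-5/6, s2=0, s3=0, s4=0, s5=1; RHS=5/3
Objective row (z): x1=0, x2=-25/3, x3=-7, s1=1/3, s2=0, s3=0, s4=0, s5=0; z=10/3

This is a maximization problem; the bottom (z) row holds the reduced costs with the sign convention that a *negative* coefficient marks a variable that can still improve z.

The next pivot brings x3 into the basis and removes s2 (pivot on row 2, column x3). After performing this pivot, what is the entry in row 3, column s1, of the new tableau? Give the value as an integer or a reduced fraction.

Pivot element is row 2, column x3: 2.
Normalize row 2: new (row 2, s1) = (1/6)/2 = 1/12.
row 3 ← row 3 − 2·(new row 2): 0 − 2·(1/12) = -1/6.

-1/6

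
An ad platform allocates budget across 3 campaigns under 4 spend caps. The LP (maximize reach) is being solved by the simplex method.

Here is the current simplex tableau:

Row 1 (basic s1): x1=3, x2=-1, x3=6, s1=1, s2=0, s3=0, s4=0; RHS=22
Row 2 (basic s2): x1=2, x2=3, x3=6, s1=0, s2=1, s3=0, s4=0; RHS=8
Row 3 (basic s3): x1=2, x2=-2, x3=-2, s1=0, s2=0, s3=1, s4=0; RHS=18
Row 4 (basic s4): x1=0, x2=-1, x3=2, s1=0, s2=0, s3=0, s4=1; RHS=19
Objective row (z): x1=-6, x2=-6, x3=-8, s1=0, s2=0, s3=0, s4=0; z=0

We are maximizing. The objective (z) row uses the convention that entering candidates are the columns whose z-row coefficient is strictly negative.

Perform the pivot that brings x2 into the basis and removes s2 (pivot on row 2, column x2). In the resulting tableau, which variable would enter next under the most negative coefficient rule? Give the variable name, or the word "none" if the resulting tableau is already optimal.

x1

Pivot element 3. New z-row = old z-row − (-6)·(row 2/3).
Updated z-row coefficients: x1: -2, x2: 0, x3: 4, s1: 0, s2: 2, s3: 0, s4: 0.
The most negative is -2 in column x1, so x1 would enter next.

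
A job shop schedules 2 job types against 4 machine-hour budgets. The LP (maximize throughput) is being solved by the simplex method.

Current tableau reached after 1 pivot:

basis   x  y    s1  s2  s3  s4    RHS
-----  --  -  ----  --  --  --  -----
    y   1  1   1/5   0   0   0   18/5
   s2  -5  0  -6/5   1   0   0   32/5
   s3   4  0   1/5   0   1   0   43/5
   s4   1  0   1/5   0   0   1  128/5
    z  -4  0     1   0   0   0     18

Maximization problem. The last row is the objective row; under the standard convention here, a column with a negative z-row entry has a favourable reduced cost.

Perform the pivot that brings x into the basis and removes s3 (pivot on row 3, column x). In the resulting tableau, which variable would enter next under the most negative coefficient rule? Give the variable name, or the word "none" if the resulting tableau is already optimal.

Pivot element 4. New z-row = old z-row − (-4)·(row 3/4).
Updated z-row coefficients: x: 0, y: 0, s1: 6/5, s2: 0, s3: 1, s4: 0.
No coefficient is strictly negative; the tableau after this pivot is optimal.

none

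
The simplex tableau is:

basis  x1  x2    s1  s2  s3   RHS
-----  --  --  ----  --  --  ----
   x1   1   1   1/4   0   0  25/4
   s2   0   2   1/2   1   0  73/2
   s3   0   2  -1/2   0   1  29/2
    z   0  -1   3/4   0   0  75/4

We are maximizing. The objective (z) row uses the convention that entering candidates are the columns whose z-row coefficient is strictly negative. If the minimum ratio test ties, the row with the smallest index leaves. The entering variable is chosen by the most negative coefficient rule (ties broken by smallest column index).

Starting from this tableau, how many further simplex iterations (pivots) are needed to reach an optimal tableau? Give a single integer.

pivot: x2 in, x1 out → z = 25
No improving column remains; optimal.

1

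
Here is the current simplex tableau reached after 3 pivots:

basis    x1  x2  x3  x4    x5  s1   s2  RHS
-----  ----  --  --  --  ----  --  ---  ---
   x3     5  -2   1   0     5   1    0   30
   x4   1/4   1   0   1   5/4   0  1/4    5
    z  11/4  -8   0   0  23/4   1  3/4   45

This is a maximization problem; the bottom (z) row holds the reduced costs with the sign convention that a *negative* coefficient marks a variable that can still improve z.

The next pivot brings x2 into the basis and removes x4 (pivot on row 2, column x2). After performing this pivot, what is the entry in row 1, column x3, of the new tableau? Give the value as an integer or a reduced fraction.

Pivot element is row 2, column x2: 1.
Normalize row 2: new (row 2, x3) = 0/1 = 0.
row 1 ← row 1 − (-2)·(new row 2): 1 − (-2)·0 = 1.

1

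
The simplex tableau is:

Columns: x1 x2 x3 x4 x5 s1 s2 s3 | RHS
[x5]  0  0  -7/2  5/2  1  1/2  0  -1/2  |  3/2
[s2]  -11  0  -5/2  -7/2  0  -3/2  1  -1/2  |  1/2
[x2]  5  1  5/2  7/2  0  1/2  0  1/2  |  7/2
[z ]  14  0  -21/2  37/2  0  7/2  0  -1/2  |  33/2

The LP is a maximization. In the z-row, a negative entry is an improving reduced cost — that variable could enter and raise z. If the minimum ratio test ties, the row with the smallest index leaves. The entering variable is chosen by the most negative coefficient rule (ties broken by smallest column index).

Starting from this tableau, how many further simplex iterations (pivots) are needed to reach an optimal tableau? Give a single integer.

1

pivot: x3 in, x2 out → z = 156/5
No improving column remains; optimal.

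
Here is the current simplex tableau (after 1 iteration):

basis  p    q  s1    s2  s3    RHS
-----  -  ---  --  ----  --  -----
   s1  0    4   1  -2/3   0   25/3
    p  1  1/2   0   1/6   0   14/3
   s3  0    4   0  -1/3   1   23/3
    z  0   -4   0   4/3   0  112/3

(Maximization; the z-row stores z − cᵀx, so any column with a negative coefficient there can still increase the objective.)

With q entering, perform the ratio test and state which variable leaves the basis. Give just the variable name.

Ratios: row 1 (s1): (25/3)/4 = 25/12; row 2 (p): (14/3)/(1/2) = 28/3; row 3 (s3): (23/3)/4 = 23/12.
Minimum ratio 23/12 is in the s3 row, so s3 leaves.

s3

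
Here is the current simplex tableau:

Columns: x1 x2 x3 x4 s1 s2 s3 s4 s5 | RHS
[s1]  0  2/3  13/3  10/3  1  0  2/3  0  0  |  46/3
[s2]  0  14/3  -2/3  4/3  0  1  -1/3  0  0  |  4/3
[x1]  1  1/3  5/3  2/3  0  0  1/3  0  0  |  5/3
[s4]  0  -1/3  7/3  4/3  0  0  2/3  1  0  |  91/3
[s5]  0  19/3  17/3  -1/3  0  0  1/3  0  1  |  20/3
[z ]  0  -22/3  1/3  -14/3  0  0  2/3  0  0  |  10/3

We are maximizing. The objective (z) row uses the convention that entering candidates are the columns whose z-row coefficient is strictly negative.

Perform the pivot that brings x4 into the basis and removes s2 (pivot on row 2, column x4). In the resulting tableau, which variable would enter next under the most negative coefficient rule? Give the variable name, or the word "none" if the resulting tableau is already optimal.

x3

Pivot element 4/3. New z-row = old z-row − (-14/3)·(row 2/(4/3)).
Updated z-row coefficients: x1: 0, x2: 9, x3: -2, x4: 0, s1: 0, s2: 7/2, s3: -1/2, s4: 0, s5: 0.
The most negative is -2 in column x3, so x3 would enter next.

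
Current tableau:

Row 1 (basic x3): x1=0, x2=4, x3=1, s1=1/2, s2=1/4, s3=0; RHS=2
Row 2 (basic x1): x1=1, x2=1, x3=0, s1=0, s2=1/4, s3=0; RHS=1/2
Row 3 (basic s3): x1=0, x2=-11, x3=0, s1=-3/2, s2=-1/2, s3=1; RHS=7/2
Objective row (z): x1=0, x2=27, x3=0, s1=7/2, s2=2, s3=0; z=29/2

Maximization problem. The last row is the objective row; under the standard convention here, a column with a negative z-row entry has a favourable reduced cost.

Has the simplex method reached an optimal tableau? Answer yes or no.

yes

No objective-row coefficient is strictly negative, so no entering variable exists; the tableau is optimal.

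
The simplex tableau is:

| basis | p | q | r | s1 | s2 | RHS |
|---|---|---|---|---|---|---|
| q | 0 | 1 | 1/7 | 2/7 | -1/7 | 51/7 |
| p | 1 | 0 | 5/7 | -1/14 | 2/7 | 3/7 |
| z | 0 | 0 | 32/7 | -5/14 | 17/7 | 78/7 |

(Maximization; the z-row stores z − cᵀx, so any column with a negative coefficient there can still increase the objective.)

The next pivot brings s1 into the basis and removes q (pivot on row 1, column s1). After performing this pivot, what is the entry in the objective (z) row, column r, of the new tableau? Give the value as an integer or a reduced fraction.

19/4

Pivot element is row 1, column s1: 2/7.
Normalize row 1: new (row 1, r) = (1/7)/(2/7) = 1/2.
z-row ← z-row − (-5/14)·(new row 1): 32/7 − (-5/14)·(1/2) = 19/4.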